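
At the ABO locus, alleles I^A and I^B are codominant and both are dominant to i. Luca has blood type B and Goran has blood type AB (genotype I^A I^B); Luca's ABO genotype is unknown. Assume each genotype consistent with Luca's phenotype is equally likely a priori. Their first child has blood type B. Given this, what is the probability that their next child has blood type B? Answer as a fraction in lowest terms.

1/2

Possible genotypes: Luca ∈ {I^B I^B, I^B i}; Goran ∈ {I^A I^B}.
Weight each parental genotype pair by prior × P(type-B child):
  I^B I^B × I^A I^B: posterior weight 1/2; P(next child type B) = 1/2.
  I^B i × I^A I^B: posterior weight 1/2; P(next child type B) = 1/2.
Weighted sum = 1/2.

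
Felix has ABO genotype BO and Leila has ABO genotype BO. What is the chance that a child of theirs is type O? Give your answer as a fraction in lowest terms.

1/4

ABO cross BO × BO → offspring phenotypes: 1/4 O, 3/4 B.
So P(type O) = 1/4.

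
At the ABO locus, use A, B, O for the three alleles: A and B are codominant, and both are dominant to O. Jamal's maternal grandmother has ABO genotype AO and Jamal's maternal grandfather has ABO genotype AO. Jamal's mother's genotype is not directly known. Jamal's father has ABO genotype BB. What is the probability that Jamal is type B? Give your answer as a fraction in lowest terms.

1/2

Jamal's mother's ABO genotype from AO × AO: 1/4 AA, 1/2 AO, 1/4 OO.
Crossing each possibility with the father BB and summing P(type B): 1/4·0 + 1/2·1/2 + 1/4·1 = 1/2.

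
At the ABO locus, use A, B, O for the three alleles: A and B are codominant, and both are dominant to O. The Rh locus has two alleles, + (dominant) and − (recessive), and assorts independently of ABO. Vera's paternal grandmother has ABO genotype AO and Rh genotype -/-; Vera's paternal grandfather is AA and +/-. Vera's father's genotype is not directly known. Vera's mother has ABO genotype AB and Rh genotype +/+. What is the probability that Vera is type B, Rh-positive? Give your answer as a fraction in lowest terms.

1/8

Vera's father's ABO genotype from AO × AA: 1/2 AA, 1/2 AO.
Crossing each possibility with the mother AB and summing P(type B): 1/2·0 + 1/2·1/4 = 1/8.
Similarly for Rh via the father's Rh distribution: P(Rh+) = 1.
Independent loci: 1/8 × 1 = 1/8.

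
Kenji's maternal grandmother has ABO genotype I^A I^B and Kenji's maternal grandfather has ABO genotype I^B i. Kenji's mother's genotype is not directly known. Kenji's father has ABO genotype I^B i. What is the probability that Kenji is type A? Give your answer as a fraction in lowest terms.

1/8

Kenji's mother's ABO genotype from I^A I^B × I^B i: 1/4 I^A I^B, 1/4 I^A i, 1/4 I^B I^B, 1/4 I^B i.
Crossing each possibility with the father I^B i and summing P(type A): 1/4·1/4 + 1/4·1/4 + 1/4·0 + 1/4·0 = 1/8.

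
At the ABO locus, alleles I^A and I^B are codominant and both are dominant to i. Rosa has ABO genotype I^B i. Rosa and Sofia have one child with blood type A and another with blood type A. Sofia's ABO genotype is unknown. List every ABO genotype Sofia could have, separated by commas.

For each candidate genotype of Sofia, check whether crossing it with I^B i can produce every observed child phenotype.
  I^A I^A → possible child types {A, AB} ✓
  I^A I^B → possible child types {A, B, AB} ✓
  I^A i → possible child types {O, A, B, AB} ✓
  I^B I^B → possible child types {B} ✗
  I^B i → possible child types {O, B} ✗
  i i → possible child types {O, B} ✗

I^A I^A, I^A I^B, I^A i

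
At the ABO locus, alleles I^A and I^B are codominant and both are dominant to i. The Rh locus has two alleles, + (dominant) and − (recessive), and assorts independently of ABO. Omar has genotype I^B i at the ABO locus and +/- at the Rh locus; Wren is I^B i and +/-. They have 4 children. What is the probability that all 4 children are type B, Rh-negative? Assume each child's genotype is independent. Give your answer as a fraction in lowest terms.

ABO cross I^B i × I^B i → 1/4 O, 3/4 B.
Rh cross +/- × +/- → 3/4 Rh+, 1/4 Rh-; so P(type B, Rh-negative) = 3/4 × 1/4 = 3/16 per child.
All 4 independent: (3/16)^4 = 81/65536.

81/65536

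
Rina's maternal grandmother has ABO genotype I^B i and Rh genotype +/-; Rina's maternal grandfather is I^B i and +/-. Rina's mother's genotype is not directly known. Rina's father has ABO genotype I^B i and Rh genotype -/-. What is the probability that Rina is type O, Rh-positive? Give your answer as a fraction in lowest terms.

Rina's mother's ABO genotype from I^B i × I^B i: 1/4 I^B I^B, 1/2 I^B i, 1/4 i i.
Crossing each possibility with the father I^B i and summing P(type O): 1/4·0 + 1/2·1/4 + 1/4·1/2 = 1/4.
Similarly for Rh via the mother's Rh distribution: P(Rh+) = 1/2.
Independent loci: 1/4 × 1/2 = 1/8.

1/8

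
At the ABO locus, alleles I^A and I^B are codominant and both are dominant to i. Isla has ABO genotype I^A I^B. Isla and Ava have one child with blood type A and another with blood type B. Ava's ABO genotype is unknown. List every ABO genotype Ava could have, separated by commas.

I^A I^B, I^A i, I^B i, i i

For each candidate genotype of Ava, check whether crossing it with I^A I^B can produce every observed child phenotype.
  I^A I^A → possible child types {A, AB} ✗
  I^A I^B → possible child types {A, B, AB} ✓
  I^A i → possible child types {A, B, AB} ✓
  I^B I^B → possible child types {B, AB} ✗
  I^B i → possible child types {A, B, AB} ✓
  i i → possible child types {A, B} ✓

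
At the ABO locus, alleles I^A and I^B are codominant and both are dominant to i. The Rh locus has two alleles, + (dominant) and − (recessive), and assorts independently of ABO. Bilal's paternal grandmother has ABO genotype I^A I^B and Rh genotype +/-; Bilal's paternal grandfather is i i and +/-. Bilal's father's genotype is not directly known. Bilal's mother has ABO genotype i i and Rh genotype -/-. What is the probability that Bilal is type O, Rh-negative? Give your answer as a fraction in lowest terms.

Bilal's father's ABO genotype from I^A I^B × i i: 1/2 I^A i, 1/2 I^B i.
Crossing each possibility with the mother i i and summing P(type O): 1/2·1/2 + 1/2·1/2 = 1/2.
Similarly for Rh via the father's Rh distribution: P(Rh-) = 1/2.
Independent loci: 1/2 × 1/2 = 1/4.

1/4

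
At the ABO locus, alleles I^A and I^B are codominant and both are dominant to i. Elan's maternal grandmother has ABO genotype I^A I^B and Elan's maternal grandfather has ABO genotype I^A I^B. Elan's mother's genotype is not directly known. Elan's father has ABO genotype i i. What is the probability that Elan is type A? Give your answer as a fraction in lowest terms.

Elan's mother's ABO genotype from I^A I^B × I^A I^B: 1/4 I^A I^A, 1/2 I^A I^B, 1/4 I^B I^B.
Crossing each possibility with the father i i and summing P(type A): 1/4·1 + 1/2·1/2 + 1/4·0 = 1/2.

1/2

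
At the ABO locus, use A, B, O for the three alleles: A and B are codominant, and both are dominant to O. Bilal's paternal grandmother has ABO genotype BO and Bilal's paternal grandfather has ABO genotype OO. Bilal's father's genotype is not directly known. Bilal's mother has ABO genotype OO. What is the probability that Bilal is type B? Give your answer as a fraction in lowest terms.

1/4

Bilal's father's ABO genotype from BO × OO: 1/2 BO, 1/2 OO.
Crossing each possibility with the mother OO and summing P(type B): 1/2·1/2 + 1/2·0 = 1/4.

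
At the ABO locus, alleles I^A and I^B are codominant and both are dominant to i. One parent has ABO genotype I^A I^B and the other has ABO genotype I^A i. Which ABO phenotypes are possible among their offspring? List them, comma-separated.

A, B, AB

Gametes from I^A I^B × I^A i give offspring ABO genotypes I^A I^A, I^A I^B, I^A i, I^B i, i.e. phenotypes A, B, AB.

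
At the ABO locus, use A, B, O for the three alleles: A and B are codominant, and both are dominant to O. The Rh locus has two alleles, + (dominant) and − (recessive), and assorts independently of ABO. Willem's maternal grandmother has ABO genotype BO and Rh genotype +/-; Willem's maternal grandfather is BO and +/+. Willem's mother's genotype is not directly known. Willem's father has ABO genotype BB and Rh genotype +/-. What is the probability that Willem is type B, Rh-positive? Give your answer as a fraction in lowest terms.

Willem's mother's ABO genotype from BO × BO: 1/4 BB, 1/2 BO, 1/4 OO.
Crossing each possibility with the father BB and summing P(type B): 1/4·1 + 1/2·1 + 1/4·1 = 1.
Similarly for Rh via the mother's Rh distribution: P(Rh+) = 7/8.
Independent loci: 1 × 7/8 = 7/8.

7/8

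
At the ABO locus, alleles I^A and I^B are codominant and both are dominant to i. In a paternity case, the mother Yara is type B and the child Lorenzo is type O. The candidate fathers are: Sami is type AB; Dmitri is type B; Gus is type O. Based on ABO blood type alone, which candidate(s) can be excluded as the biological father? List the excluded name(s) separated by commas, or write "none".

Sami

A candidate is excluded only if no genotype consistent with his phenotype could produce a type O child with a type B mother.
Sami (type AB): no genotype consistent with that phenotype can produce a type-O child with a type-B mother.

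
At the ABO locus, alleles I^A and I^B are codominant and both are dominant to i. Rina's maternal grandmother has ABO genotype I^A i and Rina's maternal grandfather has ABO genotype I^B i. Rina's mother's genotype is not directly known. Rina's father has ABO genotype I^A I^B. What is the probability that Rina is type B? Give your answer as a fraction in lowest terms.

3/8

Rina's mother's ABO genotype from I^A i × I^B i: 1/4 I^A I^B, 1/4 I^A i, 1/4 I^B i, 1/4 i i.
Crossing each possibility with the father I^A I^B and summing P(type B): 1/4·1/4 + 1/4·1/4 + 1/4·1/2 + 1/4·1/2 = 3/8.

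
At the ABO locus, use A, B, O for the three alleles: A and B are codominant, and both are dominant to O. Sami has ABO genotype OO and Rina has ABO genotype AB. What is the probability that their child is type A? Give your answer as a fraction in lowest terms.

1/2

ABO cross OO × AB → offspring phenotypes: 1/2 A, 1/2 B.
So P(type A) = 1/2.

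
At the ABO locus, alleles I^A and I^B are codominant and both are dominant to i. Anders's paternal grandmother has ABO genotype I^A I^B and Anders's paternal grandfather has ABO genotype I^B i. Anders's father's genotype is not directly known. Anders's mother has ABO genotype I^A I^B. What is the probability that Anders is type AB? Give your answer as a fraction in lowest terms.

Anders's father's ABO genotype from I^A I^B × I^B i: 1/4 I^A I^B, 1/4 I^A i, 1/4 I^B I^B, 1/4 I^B i.
Crossing each possibility with the mother I^A I^B and summing P(type AB): 1/4·1/2 + 1/4·1/4 + 1/4·1/2 + 1/4·1/4 = 3/8.

3/8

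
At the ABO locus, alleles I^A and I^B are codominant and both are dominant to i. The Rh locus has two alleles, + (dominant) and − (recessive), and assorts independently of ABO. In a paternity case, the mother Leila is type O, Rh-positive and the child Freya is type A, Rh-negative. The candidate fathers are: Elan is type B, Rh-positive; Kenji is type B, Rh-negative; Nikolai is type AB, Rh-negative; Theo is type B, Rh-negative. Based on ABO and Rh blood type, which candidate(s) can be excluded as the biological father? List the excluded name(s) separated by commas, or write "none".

A candidate is excluded only if no genotype consistent with his phenotype could produce a type A, Rh-negative child with a type O, Rh-positive mother.
Elan (type B, Rh+): no genotype consistent with that phenotype can produce a type-A Rh- child with a type-O mother.
Kenji (type B, Rh-): no genotype consistent with that phenotype can produce a type-A Rh- child with a type-O mother.
Theo (type B, Rh-): no genotype consistent with that phenotype can produce a type-A Rh- child with a type-O mother.

Elan, Kenji, Theo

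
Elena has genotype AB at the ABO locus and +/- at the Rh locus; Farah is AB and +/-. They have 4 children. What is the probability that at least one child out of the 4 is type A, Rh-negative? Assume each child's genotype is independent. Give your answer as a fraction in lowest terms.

14911/65536

ABO cross AB × AB → 1/4 A, 1/4 B, 1/2 AB.
Rh cross +/- × +/- → 3/4 Rh+, 1/4 Rh-; so P(type A, Rh-negative) = 1/4 × 1/4 = 1/16 per child.
P(none) = (15/16)^4 = 50625/65536; P(at least one) = 1 − 50625/65536 = 14911/65536.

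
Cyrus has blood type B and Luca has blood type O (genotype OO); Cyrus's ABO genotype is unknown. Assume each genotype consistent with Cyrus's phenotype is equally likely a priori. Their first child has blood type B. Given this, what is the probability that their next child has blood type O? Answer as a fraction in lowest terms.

Possible genotypes: Cyrus ∈ {BB, BO}; Luca ∈ {OO}.
Weight each parental genotype pair by prior × P(type-B child):
  BB × OO: posterior weight 2/3; P(next child type O) = 0.
  BO × OO: posterior weight 1/3; P(next child type O) = 1/2.
Weighted sum = 1/6.

1/6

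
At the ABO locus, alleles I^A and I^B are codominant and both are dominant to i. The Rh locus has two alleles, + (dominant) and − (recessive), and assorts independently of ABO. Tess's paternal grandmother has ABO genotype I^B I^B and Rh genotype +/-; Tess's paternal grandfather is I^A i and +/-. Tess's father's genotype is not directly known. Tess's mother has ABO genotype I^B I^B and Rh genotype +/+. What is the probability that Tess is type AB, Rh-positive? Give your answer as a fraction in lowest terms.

Tess's father's ABO genotype from I^B I^B × I^A i: 1/2 I^A I^B, 1/2 I^B i.
Crossing each possibility with the mother I^B I^B and summing P(type AB): 1/2·1/2 + 1/2·0 = 1/4.
Similarly for Rh via the father's Rh distribution: P(Rh+) = 1.
Independent loci: 1/4 × 1 = 1/4.

1/4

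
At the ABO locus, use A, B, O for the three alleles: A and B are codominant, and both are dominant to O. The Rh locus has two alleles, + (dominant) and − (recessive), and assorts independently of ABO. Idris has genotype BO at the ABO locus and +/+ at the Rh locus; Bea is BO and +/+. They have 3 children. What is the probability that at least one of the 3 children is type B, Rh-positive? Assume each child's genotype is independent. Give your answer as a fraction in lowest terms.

63/64

ABO cross BO × BO → 1/4 O, 3/4 B.
Rh cross +/+ × +/+ → 1 Rh+; so P(type B, Rh-positive) = 3/4 × 1 = 3/4 per child.
P(none) = (1/4)^3 = 1/64; P(at least one) = 1 − 1/64 = 63/64.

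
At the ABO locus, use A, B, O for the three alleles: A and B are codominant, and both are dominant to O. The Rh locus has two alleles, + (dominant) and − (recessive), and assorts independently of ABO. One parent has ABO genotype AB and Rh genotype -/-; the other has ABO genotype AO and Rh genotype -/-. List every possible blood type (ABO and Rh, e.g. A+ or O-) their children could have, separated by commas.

A-, B-, AB-

Gametes from AB × AO give offspring ABO genotypes AA, AB, AO, BO, i.e. phenotypes A, B, AB.
Rh cross -/- × -/- → phenotypes Rh-.
Combining independently: A-, B-, AB-.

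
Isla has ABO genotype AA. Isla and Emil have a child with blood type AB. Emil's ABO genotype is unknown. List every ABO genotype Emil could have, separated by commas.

AB, BB, BO

For each candidate genotype of Emil, check whether crossing it with AA can produce every observed child phenotype.
  AA → possible child types {A} ✗
  AB → possible child types {A, AB} ✓
  AO → possible child types {A} ✗
  BB → possible child types {AB} ✓
  BO → possible child types {A, AB} ✓
  OO → possible child types {A} ✗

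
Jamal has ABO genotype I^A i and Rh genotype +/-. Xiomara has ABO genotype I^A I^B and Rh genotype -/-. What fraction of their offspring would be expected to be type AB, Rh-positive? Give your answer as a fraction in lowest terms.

ABO cross I^A i × I^A I^B → offspring phenotypes: 1/2 A, 1/4 B, 1/4 AB.
Rh cross +/- × -/- → 1/2 Rh+, 1/2 Rh-.
Independent loci: P(type AB, Rh-positive) = 1/4 × 1/2 = 1/8.

1/8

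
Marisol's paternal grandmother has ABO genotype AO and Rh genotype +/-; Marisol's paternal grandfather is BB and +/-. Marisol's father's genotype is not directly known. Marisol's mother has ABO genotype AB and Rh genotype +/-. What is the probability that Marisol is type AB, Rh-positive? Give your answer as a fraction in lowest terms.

Marisol's father's ABO genotype from AO × BB: 1/2 AB, 1/2 BO.
Crossing each possibility with the mother AB and summing P(type AB): 1/2·1/2 + 1/2·1/4 = 3/8.
Similarly for Rh via the father's Rh distribution: P(Rh+) = 3/4.
Independent loci: 3/8 × 3/4 = 9/32.

9/32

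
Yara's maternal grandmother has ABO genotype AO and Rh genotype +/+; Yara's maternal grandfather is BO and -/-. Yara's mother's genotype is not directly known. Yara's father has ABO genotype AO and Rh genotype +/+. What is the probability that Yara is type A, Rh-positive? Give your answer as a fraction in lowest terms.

Yara's mother's ABO genotype from AO × BO: 1/4 AB, 1/4 AO, 1/4 BO, 1/4 OO.
Crossing each possibility with the father AO and summing P(type A): 1/4·1/2 + 1/4·3/4 + 1/4·1/4 + 1/4·1/2 = 1/2.
Similarly for Rh via the mother's Rh distribution: P(Rh+) = 1.
Independent loci: 1/2 × 1 = 1/2.

1/2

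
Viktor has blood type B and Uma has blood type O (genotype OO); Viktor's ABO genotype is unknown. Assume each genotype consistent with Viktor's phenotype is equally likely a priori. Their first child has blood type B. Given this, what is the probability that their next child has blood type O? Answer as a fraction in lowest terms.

1/6

Possible genotypes: Viktor ∈ {BB, BO}; Uma ∈ {OO}.
Weight each parental genotype pair by prior × P(type-B child):
  BB × OO: posterior weight 2/3; P(next child type O) = 0.
  BO × OO: posterior weight 1/3; P(next child type O) = 1/2.
Weighted sum = 1/6.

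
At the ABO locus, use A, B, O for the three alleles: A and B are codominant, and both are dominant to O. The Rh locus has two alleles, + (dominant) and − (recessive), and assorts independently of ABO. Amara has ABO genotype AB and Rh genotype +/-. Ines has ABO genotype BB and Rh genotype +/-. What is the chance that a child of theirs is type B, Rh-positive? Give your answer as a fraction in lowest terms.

3/8

ABO cross AB × BB → offspring phenotypes: 1/2 B, 1/2 AB.
Rh cross +/- × +/- → 3/4 Rh+, 1/4 Rh-.
Independent loci: P(type B, Rh-positive) = 1/2 × 3/4 = 3/8.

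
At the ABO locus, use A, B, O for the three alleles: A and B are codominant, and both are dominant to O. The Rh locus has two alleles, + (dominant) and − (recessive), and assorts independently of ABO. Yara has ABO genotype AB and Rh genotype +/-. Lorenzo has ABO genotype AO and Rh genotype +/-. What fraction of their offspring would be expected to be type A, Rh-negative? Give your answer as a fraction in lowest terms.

ABO cross AB × AO → offspring phenotypes: 1/2 A, 1/4 B, 1/4 AB.
Rh cross +/- × +/- → 3/4 Rh+, 1/4 Rh-.
Independent loci: P(type A, Rh-negative) = 1/2 × 1/4 = 1/8.

1/8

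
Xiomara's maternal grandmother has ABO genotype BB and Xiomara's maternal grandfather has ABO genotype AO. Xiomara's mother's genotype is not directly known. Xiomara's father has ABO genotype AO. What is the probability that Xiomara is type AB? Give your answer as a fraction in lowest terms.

1/4

Xiomara's mother's ABO genotype from BB × AO: 1/2 AB, 1/2 BO.
Crossing each possibility with the father AO and summing P(type AB): 1/2·1/4 + 1/2·1/4 = 1/4.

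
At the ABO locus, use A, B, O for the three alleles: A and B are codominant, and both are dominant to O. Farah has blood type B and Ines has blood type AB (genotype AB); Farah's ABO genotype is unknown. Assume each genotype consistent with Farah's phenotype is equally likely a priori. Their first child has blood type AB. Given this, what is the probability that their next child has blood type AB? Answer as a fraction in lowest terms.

Possible genotypes: Farah ∈ {BB, BO}; Ines ∈ {AB}.
Weight each parental genotype pair by prior × P(type-AB child):
  BB × AB: posterior weight 2/3; P(next child type AB) = 1/2.
  BO × AB: posterior weight 1/3; P(next child type AB) = 1/4.
Weighted sum = 5/12.

5/12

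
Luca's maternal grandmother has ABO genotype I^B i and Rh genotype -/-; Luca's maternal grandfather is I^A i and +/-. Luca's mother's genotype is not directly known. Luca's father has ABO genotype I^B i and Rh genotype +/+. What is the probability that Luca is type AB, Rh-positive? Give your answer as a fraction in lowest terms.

Luca's mother's ABO genotype from I^B i × I^A i: 1/4 I^A I^B, 1/4 I^A i, 1/4 I^B i, 1/4 i i.
Crossing each possibility with the father I^B i and summing P(type AB): 1/4·1/4 + 1/4·1/4 + 1/4·0 + 1/4·0 = 1/8.
Similarly for Rh via the mother's Rh distribution: P(Rh+) = 1.
Independent loci: 1/8 × 1 = 1/8.

1/8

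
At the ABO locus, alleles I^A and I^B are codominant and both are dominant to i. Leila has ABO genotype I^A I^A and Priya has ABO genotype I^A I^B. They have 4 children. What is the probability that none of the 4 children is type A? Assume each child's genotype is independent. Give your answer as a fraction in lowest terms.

1/16

ABO cross I^A I^A × I^A I^B → 1/2 A, 1/2 AB.
So P(type A) = 1/2 per child.
P(not type A) = 1/2 for one child; (1/2)^4 = 1/16.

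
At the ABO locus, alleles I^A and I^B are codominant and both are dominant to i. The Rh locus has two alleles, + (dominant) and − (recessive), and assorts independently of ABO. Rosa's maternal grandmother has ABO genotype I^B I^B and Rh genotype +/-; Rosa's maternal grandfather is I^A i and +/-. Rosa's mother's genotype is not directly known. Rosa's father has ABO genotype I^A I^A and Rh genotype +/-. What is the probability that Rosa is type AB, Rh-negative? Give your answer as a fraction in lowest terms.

Rosa's mother's ABO genotype from I^B I^B × I^A i: 1/2 I^A I^B, 1/2 I^B i.
Crossing each possibility with the father I^A I^A and summing P(type AB): 1/2·1/2 + 1/2·1/2 = 1/2.
Similarly for Rh via the mother's Rh distribution: P(Rh-) = 1/4.
Independent loci: 1/2 × 1/4 = 1/8.

1/8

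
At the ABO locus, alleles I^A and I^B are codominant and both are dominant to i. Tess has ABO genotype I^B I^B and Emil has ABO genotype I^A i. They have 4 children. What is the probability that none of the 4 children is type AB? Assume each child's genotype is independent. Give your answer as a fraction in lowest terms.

1/16

ABO cross I^B I^B × I^A i → 1/2 B, 1/2 AB.
So P(type AB) = 1/2 per child.
P(not type AB) = 1/2 for one child; (1/2)^4 = 1/16.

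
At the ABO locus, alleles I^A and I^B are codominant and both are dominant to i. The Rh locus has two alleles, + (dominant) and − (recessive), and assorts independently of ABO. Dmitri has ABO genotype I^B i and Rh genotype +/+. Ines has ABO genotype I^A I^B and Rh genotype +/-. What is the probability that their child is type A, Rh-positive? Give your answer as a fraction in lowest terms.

1/4

ABO cross I^B i × I^A I^B → offspring phenotypes: 1/4 A, 1/2 B, 1/4 AB.
Rh cross +/+ × +/- → 1 Rh+.
Independent loci: P(type A, Rh-positive) = 1/4 × 1 = 1/4.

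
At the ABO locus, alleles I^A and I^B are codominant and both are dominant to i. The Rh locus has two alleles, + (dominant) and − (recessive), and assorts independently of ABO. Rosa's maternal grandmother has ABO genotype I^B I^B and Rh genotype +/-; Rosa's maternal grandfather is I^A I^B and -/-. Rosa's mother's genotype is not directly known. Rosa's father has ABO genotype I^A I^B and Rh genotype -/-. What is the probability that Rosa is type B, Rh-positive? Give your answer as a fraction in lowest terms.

Rosa's mother's ABO genotype from I^B I^B × I^A I^B: 1/2 I^A I^B, 1/2 I^B I^B.
Crossing each possibility with the father I^A I^B and summing P(type B): 1/2·1/4 + 1/2·1/2 = 3/8.
Similarly for Rh via the mother's Rh distribution: P(Rh+) = 1/4.
Independent loci: 3/8 × 1/4 = 3/32.

3/32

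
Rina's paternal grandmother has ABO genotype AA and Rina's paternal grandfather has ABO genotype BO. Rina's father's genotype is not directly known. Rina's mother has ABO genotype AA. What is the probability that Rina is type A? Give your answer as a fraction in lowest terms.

3/4

Rina's father's ABO genotype from AA × BO: 1/2 AB, 1/2 AO.
Crossing each possibility with the mother AA and summing P(type A): 1/2·1/2 + 1/2·1 = 3/4.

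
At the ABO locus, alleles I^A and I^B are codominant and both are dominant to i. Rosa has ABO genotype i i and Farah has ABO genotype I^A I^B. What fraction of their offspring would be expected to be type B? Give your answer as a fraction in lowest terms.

ABO cross i i × I^A I^B → offspring phenotypes: 1/2 A, 1/2 B.
So P(type B) = 1/2.

1/2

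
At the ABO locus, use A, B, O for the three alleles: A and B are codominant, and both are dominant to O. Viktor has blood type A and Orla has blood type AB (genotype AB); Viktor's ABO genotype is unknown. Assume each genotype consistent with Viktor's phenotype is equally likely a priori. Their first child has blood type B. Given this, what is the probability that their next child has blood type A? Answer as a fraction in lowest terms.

1/2

Possible genotypes: Viktor ∈ {AA, AO}; Orla ∈ {AB}.
Weight each parental genotype pair by prior × P(type-B child):
  AO × AB: posterior weight 1; P(next child type A) = 1/2.
Weighted sum = 1/2.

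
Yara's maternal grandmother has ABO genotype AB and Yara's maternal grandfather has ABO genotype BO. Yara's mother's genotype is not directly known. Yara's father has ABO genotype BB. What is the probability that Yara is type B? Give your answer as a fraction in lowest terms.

3/4

Yara's mother's ABO genotype from AB × BO: 1/4 AB, 1/4 AO, 1/4 BB, 1/4 BO.
Crossing each possibility with the father BB and summing P(type B): 1/4·1/2 + 1/4·1/2 + 1/4·1 + 1/4·1 = 3/4.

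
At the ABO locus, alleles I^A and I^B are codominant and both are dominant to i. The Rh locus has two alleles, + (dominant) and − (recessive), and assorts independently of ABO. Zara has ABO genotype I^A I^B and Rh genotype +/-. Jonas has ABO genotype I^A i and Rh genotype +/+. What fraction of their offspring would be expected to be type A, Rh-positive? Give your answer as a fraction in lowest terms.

1/2

ABO cross I^A I^B × I^A i → offspring phenotypes: 1/2 A, 1/4 B, 1/4 AB.
Rh cross +/- × +/+ → 1 Rh+.
Independent loci: P(type A, Rh-positive) = 1/2 × 1 = 1/2.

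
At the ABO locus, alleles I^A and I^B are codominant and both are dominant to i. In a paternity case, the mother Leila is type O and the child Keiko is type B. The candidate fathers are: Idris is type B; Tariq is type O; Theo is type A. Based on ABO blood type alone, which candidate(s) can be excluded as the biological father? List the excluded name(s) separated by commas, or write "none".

A candidate is excluded only if no genotype consistent with his phenotype could produce a type B child with a type O mother.
Tariq (type O): no genotype consistent with that phenotype can produce a type-B child with a type-O mother.
Theo (type A): no genotype consistent with that phenotype can produce a type-B child with a type-O mother.

Tariq, Theo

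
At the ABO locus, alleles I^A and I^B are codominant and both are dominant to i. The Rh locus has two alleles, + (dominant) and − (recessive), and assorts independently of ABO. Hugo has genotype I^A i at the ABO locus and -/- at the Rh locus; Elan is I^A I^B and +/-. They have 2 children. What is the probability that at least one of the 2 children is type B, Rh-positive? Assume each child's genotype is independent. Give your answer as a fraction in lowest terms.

15/64

ABO cross I^A i × I^A I^B → 1/2 A, 1/4 B, 1/4 AB.
Rh cross -/- × +/- → 1/2 Rh+, 1/2 Rh-; so P(type B, Rh-positive) = 1/4 × 1/2 = 1/8 per child.
P(none) = (7/8)^2 = 49/64; P(at least one) = 1 − 49/64 = 15/64.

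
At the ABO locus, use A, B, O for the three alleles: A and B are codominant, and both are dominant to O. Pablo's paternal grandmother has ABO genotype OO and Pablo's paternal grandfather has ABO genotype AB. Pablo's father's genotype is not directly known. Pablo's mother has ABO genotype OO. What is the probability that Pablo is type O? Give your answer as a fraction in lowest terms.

Pablo's father's ABO genotype from OO × AB: 1/2 AO, 1/2 BO.
Crossing each possibility with the mother OO and summing P(type O): 1/2·1/2 + 1/2·1/2 = 1/2.

1/2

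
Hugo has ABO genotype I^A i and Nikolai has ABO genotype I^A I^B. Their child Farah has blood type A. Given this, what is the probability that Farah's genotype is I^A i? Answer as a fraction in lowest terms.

Cross I^A i × I^A I^B → 1/4 I^A I^A, 1/4 I^A I^B, 1/4 I^A i, 1/4 I^B i.
Type-A genotypes among offspring: I^A I^A (1/4), I^A i (1/4); total 1/2.
P(I^A i | type A) = (1/4) / (1/2) = 1/2.

1/2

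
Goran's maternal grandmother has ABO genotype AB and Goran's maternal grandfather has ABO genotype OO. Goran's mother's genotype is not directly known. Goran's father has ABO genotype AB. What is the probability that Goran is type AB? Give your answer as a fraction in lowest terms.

Goran's mother's ABO genotype from AB × OO: 1/2 AO, 1/2 BO.
Crossing each possibility with the father AB and summing P(type AB): 1/2·1/4 + 1/2·1/4 = 1/4.

1/4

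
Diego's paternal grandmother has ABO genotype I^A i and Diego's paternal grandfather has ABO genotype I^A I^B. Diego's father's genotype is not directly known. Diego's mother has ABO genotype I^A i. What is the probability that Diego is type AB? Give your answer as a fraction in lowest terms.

1/8

Diego's father's ABO genotype from I^A i × I^A I^B: 1/4 I^A I^A, 1/4 I^A I^B, 1/4 I^A i, 1/4 I^B i.
Crossing each possibility with the mother I^A i and summing P(type AB): 1/4·0 + 1/4·1/4 + 1/4·0 + 1/4·1/4 = 1/8.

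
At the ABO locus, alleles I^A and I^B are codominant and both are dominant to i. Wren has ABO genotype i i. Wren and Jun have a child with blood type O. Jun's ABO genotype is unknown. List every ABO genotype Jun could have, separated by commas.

I^A i, I^B i, i i

For each candidate genotype of Jun, check whether crossing it with i i can produce every observed child phenotype.
  I^A I^A → possible child types {A} ✗
  I^A I^B → possible child types {A, B} ✗
  I^A i → possible child types {O, A} ✓
  I^B I^B → possible child types {B} ✗
  I^B i → possible child types {O, B} ✓
  i i → possible child types {O} ✓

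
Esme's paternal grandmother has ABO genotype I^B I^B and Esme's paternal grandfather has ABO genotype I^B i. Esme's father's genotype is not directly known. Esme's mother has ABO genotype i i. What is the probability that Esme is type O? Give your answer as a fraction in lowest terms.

1/4

Esme's father's ABO genotype from I^B I^B × I^B i: 1/2 I^B I^B, 1/2 I^B i.
Crossing each possibility with the mother i i and summing P(type O): 1/2·0 + 1/2·1/2 = 1/4.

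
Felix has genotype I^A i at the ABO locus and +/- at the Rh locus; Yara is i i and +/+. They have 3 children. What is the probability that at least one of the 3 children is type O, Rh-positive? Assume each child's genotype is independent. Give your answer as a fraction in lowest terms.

ABO cross I^A i × i i → 1/2 O, 1/2 A.
Rh cross +/- × +/+ → 1 Rh+; so P(type O, Rh-positive) = 1/2 × 1 = 1/2 per child.
P(none) = (1/2)^3 = 1/8; P(at least one) = 1 − 1/8 = 7/8.

7/8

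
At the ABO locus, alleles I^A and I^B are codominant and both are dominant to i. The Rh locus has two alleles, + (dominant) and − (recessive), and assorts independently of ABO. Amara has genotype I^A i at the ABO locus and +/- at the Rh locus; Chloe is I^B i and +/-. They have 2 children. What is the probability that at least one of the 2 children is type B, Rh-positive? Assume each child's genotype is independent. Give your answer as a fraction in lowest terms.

87/256

ABO cross I^A i × I^B i → 1/4 O, 1/4 A, 1/4 B, 1/4 AB.
Rh cross +/- × +/- → 3/4 Rh+, 1/4 Rh-; so P(type B, Rh-positive) = 1/4 × 3/4 = 3/16 per child.
P(none) = (13/16)^2 = 169/256; P(at least one) = 1 − 169/256 = 87/256.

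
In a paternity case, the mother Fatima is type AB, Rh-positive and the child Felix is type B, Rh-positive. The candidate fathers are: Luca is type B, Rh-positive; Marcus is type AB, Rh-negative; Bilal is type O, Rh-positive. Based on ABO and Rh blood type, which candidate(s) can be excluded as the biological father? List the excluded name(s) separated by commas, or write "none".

A candidate is excluded only if no genotype consistent with his phenotype could produce a type B, Rh-positive child with a type AB, Rh-positive mother.
Every candidate has at least one consistent genotype combination, so none can be excluded.

none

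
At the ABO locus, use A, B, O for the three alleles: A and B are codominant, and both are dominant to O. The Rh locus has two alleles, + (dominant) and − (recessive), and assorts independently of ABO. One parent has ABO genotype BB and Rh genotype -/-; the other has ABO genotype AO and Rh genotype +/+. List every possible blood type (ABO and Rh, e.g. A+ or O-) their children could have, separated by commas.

Gametes from BB × AO give offspring ABO genotypes AB, BO, i.e. phenotypes B, AB.
Rh cross -/- × +/+ → phenotypes Rh+.
Combining independently: B+, AB+.

B+, AB+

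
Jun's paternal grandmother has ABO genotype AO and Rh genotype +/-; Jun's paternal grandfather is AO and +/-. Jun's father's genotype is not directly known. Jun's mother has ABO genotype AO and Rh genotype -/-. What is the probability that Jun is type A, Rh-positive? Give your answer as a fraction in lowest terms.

3/8

Jun's father's ABO genotype from AO × AO: 1/4 AA, 1/2 AO, 1/4 OO.
Crossing each possibility with the mother AO and summing P(type A): 1/4·1 + 1/2·3/4 + 1/4·1/2 = 3/4.
Similarly for Rh via the father's Rh distribution: P(Rh+) = 1/2.
Independent loci: 3/4 × 1/2 = 3/8.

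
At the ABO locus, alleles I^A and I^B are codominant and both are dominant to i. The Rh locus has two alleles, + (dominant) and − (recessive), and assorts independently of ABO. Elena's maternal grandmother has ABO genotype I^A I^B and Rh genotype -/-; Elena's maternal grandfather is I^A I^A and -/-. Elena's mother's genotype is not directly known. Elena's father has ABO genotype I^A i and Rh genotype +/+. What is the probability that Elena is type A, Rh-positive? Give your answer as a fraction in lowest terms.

3/4

Elena's mother's ABO genotype from I^A I^B × I^A I^A: 1/2 I^A I^A, 1/2 I^A I^B.
Crossing each possibility with the father I^A i and summing P(type A): 1/2·1 + 1/2·1/2 = 3/4.
Similarly for Rh via the mother's Rh distribution: P(Rh+) = 1.
Independent loci: 3/4 × 1 = 3/4.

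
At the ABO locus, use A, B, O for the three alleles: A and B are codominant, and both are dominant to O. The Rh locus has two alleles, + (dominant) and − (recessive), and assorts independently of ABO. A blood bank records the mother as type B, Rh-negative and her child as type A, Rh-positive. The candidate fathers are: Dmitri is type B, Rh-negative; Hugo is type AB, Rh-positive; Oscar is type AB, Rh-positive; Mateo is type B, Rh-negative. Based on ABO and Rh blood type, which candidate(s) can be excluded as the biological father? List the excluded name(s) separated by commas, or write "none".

Dmitri, Mateo

A candidate is excluded only if no genotype consistent with his phenotype could produce a type A, Rh-positive child with a type B, Rh-negative mother.
Dmitri (type B, Rh-): no genotype consistent with that phenotype can produce a type-A Rh+ child with a type-B mother.
Mateo (type B, Rh-): no genotype consistent with that phenotype can produce a type-A Rh+ child with a type-B mother.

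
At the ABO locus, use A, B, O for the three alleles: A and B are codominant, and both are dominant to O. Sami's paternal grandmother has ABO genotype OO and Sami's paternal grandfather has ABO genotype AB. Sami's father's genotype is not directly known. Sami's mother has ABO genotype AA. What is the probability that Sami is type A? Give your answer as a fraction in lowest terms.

Sami's father's ABO genotype from OO × AB: 1/2 AO, 1/2 BO.
Crossing each possibility with the mother AA and summing P(type A): 1/2·1 + 1/2·1/2 = 3/4.

3/4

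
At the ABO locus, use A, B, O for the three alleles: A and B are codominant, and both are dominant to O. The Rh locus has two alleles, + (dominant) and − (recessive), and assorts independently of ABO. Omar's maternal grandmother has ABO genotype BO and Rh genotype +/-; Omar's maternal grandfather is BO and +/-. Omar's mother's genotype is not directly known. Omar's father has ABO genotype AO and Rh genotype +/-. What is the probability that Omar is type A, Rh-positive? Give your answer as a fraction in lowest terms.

Omar's mother's ABO genotype from BO × BO: 1/4 BB, 1/2 BO, 1/4 OO.
Crossing each possibility with the father AO and summing P(type A): 1/4·0 + 1/2·1/4 + 1/4·1/2 = 1/4.
Similarly for Rh via the mother's Rh distribution: P(Rh+) = 3/4.
Independent loci: 1/4 × 3/4 = 3/16.

3/16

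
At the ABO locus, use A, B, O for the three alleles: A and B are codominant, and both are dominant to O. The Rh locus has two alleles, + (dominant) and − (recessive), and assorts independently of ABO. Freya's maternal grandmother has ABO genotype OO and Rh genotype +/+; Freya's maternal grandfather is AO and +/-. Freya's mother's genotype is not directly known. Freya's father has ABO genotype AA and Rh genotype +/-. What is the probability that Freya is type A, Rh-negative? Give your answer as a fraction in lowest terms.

1/8

Freya's mother's ABO genotype from OO × AO: 1/2 AO, 1/2 OO.
Crossing each possibility with the father AA and summing P(type A): 1/2·1 + 1/2·1 = 1.
Similarly for Rh via the mother's Rh distribution: P(Rh-) = 1/8.
Independent loci: 1 × 1/8 = 1/8.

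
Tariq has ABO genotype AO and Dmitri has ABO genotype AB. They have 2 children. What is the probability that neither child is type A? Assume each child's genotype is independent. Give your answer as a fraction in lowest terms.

1/4

ABO cross AO × AB → 1/2 A, 1/4 B, 1/4 AB.
So P(type A) = 1/2 per child.
P(not type A) = 1/2 for one child; (1/2)^2 = 1/4.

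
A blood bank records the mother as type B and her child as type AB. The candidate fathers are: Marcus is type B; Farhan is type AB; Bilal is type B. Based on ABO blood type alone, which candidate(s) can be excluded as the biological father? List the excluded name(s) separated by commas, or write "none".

A candidate is excluded only if no genotype consistent with his phenotype could produce a type AB child with a type B mother.
Marcus (type B): no genotype consistent with that phenotype can produce a type-AB child with a type-B mother.
Bilal (type B): no genotype consistent with that phenotype can produce a type-AB child with a type-B mother.

Marcus, Bilal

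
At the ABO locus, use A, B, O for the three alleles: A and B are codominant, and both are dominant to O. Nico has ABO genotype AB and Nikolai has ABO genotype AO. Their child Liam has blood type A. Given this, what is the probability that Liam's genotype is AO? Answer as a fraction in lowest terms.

1/2

Cross AB × AO → 1/4 AA, 1/4 AB, 1/4 AO, 1/4 BO.
Type-A genotypes among offspring: AA (1/4), AO (1/4); total 1/2.
P(AO | type A) = (1/4) / (1/2) = 1/2.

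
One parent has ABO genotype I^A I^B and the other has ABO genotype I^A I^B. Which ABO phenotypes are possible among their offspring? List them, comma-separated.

Gametes from I^A I^B × I^A I^B give offspring ABO genotypes I^A I^A, I^A I^B, I^B I^B, i.e. phenotypes A, B, AB.

A, B, AB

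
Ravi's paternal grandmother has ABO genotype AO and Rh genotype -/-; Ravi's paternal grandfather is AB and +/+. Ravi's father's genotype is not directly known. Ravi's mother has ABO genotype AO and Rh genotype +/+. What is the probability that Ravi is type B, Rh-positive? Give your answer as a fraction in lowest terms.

1/8

Ravi's father's ABO genotype from AO × AB: 1/4 AA, 1/4 AB, 1/4 AO, 1/4 BO.
Crossing each possibility with the mother AO and summing P(type B): 1/4·0 + 1/4·1/4 + 1/4·0 + 1/4·1/4 = 1/8.
Similarly for Rh via the father's Rh distribution: P(Rh+) = 1.
Independent loci: 1/8 × 1 = 1/8.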